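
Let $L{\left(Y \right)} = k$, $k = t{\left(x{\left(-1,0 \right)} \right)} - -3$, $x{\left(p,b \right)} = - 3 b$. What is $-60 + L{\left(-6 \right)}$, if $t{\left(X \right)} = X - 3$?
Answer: $-60$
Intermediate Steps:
$t{\left(X \right)} = -3 + X$
$k = 0$ ($k = \left(-3 - 0\right) - -3 = \left(-3 + 0\right) + 3 = -3 + 3 = 0$)
$L{\left(Y \right)} = 0$
$-60 + L{\left(-6 \right)} = -60 + 0 = -60$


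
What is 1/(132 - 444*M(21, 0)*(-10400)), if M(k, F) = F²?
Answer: -1/1372800 ≈ -7.2844e-7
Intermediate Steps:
1/(132 - 444*M(21, 0)*(-10400)) = 1/((132 - 444*0²)*(-10400)) = -1/10400/(132 - 444*0) = -1/10400/(132 + 0) = -1/10400/132 = (1/132)*(-1/10400) = -1/1372800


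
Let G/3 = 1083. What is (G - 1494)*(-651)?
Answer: -1142505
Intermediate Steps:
G = 3249 (G = 3*1083 = 3249)
(G - 1494)*(-651) = (3249 - 1494)*(-651) = 1755*(-651) = -1142505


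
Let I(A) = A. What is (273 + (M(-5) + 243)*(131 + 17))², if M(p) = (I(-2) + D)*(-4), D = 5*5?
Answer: 511709641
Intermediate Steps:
D = 25
M(p) = -92 (M(p) = (-2 + 25)*(-4) = 23*(-4) = -92)
(273 + (M(-5) + 243)*(131 + 17))² = (273 + (-92 + 243)*(131 + 17))² = (273 + 151*148)² = (273 + 22348)² = 22621² = 511709641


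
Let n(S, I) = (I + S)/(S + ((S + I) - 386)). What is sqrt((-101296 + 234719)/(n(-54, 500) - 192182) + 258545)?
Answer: sqrt(709710956775458)/52393 ≈ 508.47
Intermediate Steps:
n(S, I) = (I + S)/(-386 + I + 2*S) (n(S, I) = (I + S)/(S + ((I + S) - 386)) = (I + S)/(S + (-386 + I + S)) = (I + S)/(-386 + I + 2*S))
sqrt((-101296 + 234719)/(n(-54, 500) - 192182) + 258545) = sqrt((-101296 + 234719)/((500 - 54)/(-386 + 500 + 2*(-54)) - 192182) + 258545) = sqrt(133423/(446/(-386 + 500 - 108) - 192182) + 258545) = sqrt(133423/(446/6 - 192182) + 258545) = sqrt(133423/((1/6)*446 - 192182) + 258545) = sqrt(133423/(223/3 - 192182) + 258545) = sqrt(133423/(-576323/3) + 258545) = sqrt(133423*(-3/576323) + 258545) = sqrt(-400269/576323 + 258545) = sqrt(149005029766/576323) = sqrt(709710956775458)/52393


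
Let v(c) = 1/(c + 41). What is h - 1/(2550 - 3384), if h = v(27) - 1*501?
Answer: -14205905/28356 ≈ -500.98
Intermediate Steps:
v(c) = 1/(41 + c)
h = -34067/68 (h = 1/(41 + 27) - 1*501 = 1/68 - 501 = -34067/68 ≈ -500.99)
h - 1/(2550 - 3384) = -34067/68 - 1/(2550 - 3384) = -34067/68 - 1/(-834) = -34067/68 - 1*(-1/834) = -34067/68 + 1/834 = -14205905/28356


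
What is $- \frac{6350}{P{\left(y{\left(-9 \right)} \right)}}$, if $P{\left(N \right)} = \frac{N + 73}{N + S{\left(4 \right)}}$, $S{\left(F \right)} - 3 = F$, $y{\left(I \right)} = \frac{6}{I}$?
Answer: $- \frac{120650}{217} \approx -555.99$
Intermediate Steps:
$S{\left(F \right)} = 3 + F$
$P{\left(N \right)} = \frac{73 + N}{7 + N}$ ($P{\left(N \right)} = \frac{N + 73}{N + \left(3 + 4\right)} = \frac{73 + N}{N + 7} = \frac{73 + N}{7 + N}$)
$- \frac{6350}{P{\left(y{\left(-9 \right)} \right)}} = - \frac{6350}{\frac{1}{7 + \frac{6}{-9}} \left(73 + \frac{6}{-9}\right)} = - \frac{6350}{\frac{1}{7 + 6 \left(- \frac{1}{9}\right)} \left(73 + 6 \left(- \frac{1}{9}\right)\right)} = - \frac{6350}{\frac{1}{7 - \frac{2}{3}} \left(73 - \frac{2}{3}\right)} = - \frac{6350}{\frac{1}{\frac{19}{3}} \cdot \frac{217}{3}} = - \frac{6350}{\frac{3}{19} \cdot \frac{217}{3}} = - \frac{6350}{\frac{217}{19}} = \left(-6350\right) \frac{19}{217} = - \frac{120650}{217}$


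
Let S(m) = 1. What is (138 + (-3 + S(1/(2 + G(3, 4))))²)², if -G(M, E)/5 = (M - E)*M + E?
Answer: 20164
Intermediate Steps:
G(M, E) = -5*E - 5*M*(M - E) (G(M, E) = -5*((M - E)*M + E) = -5*(M*(M - E) + E) = -5*(E + M*(M - E)) = -5*E - 5*M*(M - E))
(138 + (-3 + S(1/(2 + G(3, 4))))²)² = (138 + (-3 + 1)²)² = (138 + (-2)²)² = (138 + 4)² = 142² = 20164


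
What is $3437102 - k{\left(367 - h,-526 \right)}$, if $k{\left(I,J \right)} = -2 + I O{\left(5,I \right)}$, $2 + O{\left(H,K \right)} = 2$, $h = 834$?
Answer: $3437104$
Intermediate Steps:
$O{\left(H,K \right)} = 0$ ($O{\left(H,K \right)} = -2 + 2 = 0$)
$k{\left(I,J \right)} = -2$ ($k{\left(I,J \right)} = -2 + I 0 = -2 + 0 = -2$)
$3437102 - k{\left(367 - h,-526 \right)} = 3437102 - -2 = 3437102 + 2 = 3437104$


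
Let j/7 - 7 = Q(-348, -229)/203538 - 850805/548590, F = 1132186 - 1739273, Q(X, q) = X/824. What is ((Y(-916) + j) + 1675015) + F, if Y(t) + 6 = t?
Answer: 116875559191788531/109532075012 ≈ 1.0670e+6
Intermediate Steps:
Q(X, q) = X/824 (Q(X, q) = X*(1/824) = X/824)
F = -607087
Y(t) = -6 + t
j = 4177961534459/109532075012 (j = 49 + 7*(((1/824)*(-348))/203538 - 850805/548590) = 49 + 7*(-87/206*1/203538 - 850805*1/548590) = 49 + 7*(-29/13976276 - 170161/109718) = 49 + 7*(-1189110141129/766724525084) = 49 - 1189110141129/109532075012 = 4177961534459/109532075012 ≈ 38.144)
((Y(-916) + j) + 1675015) + F = (((-6 - 916) + 4177961534459/109532075012) + 1675015) - 607087 = ((-922 + 4177961534459/109532075012) + 1675015) - 607087 = (-96810611626605/109532075012 + 1675015) - 607087 = 183371058014598575/109532075012 - 607087 = 116875559191788531/109532075012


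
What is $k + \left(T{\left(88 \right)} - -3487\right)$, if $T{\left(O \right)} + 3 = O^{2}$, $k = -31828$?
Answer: $-20600$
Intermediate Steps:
$T{\left(O \right)} = -3 + O^{2}$
$k + \left(T{\left(88 \right)} - -3487\right) = -31828 - \left(-3484 - 7744\right) = -31828 + \left(\left(-3 + 7744\right) + 3487\right) = -31828 + \left(7741 + 3487\right) = -31828 + 11228 = -20600$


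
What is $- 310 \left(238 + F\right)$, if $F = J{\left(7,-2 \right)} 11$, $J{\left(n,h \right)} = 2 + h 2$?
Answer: $-66960$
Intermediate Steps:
$J{\left(n,h \right)} = 2 + 2 h$
$F = -22$ ($F = \left(2 + 2 \left(-2\right)\right) 11 = \left(2 - 4\right) 11 = \left(-2\right) 11 = -22$)
$- 310 \left(238 + F\right) = - 310 \left(238 - 22\right) = \left(-310\right) 216 = -66960$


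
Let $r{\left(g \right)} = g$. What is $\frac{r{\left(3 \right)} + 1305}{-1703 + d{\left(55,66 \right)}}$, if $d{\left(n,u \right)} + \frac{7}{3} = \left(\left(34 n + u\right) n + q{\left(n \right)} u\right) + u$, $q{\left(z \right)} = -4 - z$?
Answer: $\frac{981}{75710} \approx 0.012957$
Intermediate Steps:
$d{\left(n,u \right)} = - \frac{7}{3} + u + n \left(u + 34 n\right) + u \left(-4 - n\right)$ ($d{\left(n,u \right)} = - \frac{7}{3} + \left(\left(\left(34 n + u\right) n + \left(-4 - n\right) u\right) + u\right) = - \frac{7}{3} + \left(\left(\left(u + 34 n\right) n + u \left(-4 - n\right)\right) + u\right) = - \frac{7}{3} + \left(\left(n \left(u + 34 n\right) + u \left(-4 - n\right)\right) + u\right) = - \frac{7}{3} + \left(u + n \left(u + 34 n\right) + u \left(-4 - n\right)\right) = - \frac{7}{3} + u + n \left(u + 34 n\right) + u \left(-4 - n\right)$)
$\frac{r{\left(3 \right)} + 1305}{-1703 + d{\left(55,66 \right)}} = \frac{3 + 1305}{-1703 - \left(\frac{601}{3} - 102850\right)} = \frac{1308}{-1703 - - \frac{307949}{3}} = \frac{1308}{-1703 + \frac{307949}{3}} = \frac{1308}{\frac{302840}{3}} = 1308 \cdot \frac{3}{302840} = \frac{981}{75710}$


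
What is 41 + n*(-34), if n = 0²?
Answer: 41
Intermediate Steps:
n = 0
41 + n*(-34) = 41 + 0*(-34) = 41 + 0 = 41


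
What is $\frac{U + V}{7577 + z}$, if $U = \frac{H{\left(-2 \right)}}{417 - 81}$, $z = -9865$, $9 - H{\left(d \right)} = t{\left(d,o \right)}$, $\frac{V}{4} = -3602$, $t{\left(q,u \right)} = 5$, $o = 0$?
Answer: $\frac{1210271}{192192} \approx 6.2972$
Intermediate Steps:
$V = -14408$ ($V = 4 \left(-3602\right) = -14408$)
$H{\left(d \right)} = 4$ ($H{\left(d \right)} = 9 - 5 = 4$)
$U = \frac{1}{84}$ ($U = \frac{4}{417 - 81} = \frac{4}{336} = 4 \cdot \frac{1}{336} = \frac{1}{84} \approx 0.011905$)
$\frac{U + V}{7577 + z} = \frac{\frac{1}{84} - 14408}{7577 - 9865} = - \frac{1210271}{84 \left(-2288\right)} = \left(- \frac{1210271}{84}\right) \left(- \frac{1}{2288}\right) = \frac{1210271}{192192}$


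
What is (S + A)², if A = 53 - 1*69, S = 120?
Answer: 10816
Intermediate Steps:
A = -16 (A = 53 - 69 = -16)
(S + A)² = (120 - 16)² = 104² = 10816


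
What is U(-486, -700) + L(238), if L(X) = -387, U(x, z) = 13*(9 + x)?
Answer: -6588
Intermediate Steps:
U(x, z) = 117 + 13*x
U(-486, -700) + L(238) = (117 + 13*(-486)) - 387 = (117 - 6318) - 387 = -6201 - 387 = -6588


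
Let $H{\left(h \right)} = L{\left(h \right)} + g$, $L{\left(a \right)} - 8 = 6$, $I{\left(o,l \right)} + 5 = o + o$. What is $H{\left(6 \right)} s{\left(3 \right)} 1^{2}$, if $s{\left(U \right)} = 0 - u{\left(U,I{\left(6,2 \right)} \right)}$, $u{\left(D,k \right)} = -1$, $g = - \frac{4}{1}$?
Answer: $10$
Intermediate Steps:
$I{\left(o,l \right)} = -5 + 2 o$ ($I{\left(o,l \right)} = -5 + \left(o + o\right) = -5 + 2 o$)
$L{\left(a \right)} = 14$ ($L{\left(a \right)} = 8 + 6 = 14$)
$g = -4$ ($g = \left(-4\right) 1 = -4$)
$H{\left(h \right)} = 10$ ($H{\left(h \right)} = 14 - 4 = 10$)
$s{\left(U \right)} = 1$ ($s{\left(U \right)} = 0 - -1 = 0 + 1 = 1$)
$H{\left(6 \right)} s{\left(3 \right)} 1^{2} = 10 \cdot 1 \cdot 1^{2} = 10 \cdot 1 = 10$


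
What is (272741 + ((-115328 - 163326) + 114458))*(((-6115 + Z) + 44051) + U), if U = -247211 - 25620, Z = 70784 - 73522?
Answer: -25793873985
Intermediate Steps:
Z = -2738
U = -272831
(272741 + ((-115328 - 163326) + 114458))*(((-6115 + Z) + 44051) + U) = (272741 + ((-115328 - 163326) + 114458))*(((-6115 - 2738) + 44051) - 272831) = (272741 + (-278654 + 114458))*((-8853 + 44051) - 272831) = (272741 - 164196)*(35198 - 272831) = 108545*(-237633) = -25793873985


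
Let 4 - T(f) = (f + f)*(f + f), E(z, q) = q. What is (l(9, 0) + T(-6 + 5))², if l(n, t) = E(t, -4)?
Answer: 16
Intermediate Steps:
l(n, t) = -4
T(f) = 4 - 4*f² (T(f) = 4 - (f + f)*(f + f) = 4 - 2*f*2*f = 4 - 4*f²)
(l(9, 0) + T(-6 + 5))² = (-4 + (4 - 4*(-6 + 5)²))² = (-4 + (4 - 4*(-1)²))² = (-4 + (4 - 4*1))² = (-4 + (4 - 4))² = (-4 + 0)² = (-4)² = 16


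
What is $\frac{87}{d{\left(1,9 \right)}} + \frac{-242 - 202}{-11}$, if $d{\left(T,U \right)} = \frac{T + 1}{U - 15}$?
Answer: $- \frac{2427}{11} \approx -220.64$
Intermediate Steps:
$d{\left(T,U \right)} = \frac{1 + T}{-15 + U}$
$\frac{87}{d{\left(1,9 \right)}} + \frac{-242 - 202}{-11} = \frac{87}{\frac{1}{-15 + 9} \left(1 + 1\right)} + \frac{-242 - 202}{-11} = \frac{87}{\frac{1}{-6} \cdot 2} - - \frac{444}{11} = \frac{87}{\left(- \frac{1}{6}\right) 2} + \frac{444}{11} = \frac{87}{- \frac{1}{3}} + \frac{444}{11} = 87 \left(-3\right) + \frac{444}{11} = -261 + \frac{444}{11} = - \frac{2427}{11}$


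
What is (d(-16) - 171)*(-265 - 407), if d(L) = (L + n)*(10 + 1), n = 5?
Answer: 196224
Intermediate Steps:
d(L) = 55 + 11*L (d(L) = (L + 5)*(10 + 1) = (5 + L)*11 = 55 + 11*L)
(d(-16) - 171)*(-265 - 407) = ((55 + 11*(-16)) - 171)*(-265 - 407) = ((55 - 176) - 171)*(-672) = (-121 - 171)*(-672) = -292*(-672) = 196224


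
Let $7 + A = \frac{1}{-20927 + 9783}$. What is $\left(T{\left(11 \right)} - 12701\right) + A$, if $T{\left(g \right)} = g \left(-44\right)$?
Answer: $- \frac{147011649}{11144} \approx -13192.0$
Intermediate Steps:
$T{\left(g \right)} = - 44 g$
$A = - \frac{78009}{11144}$ ($A = -7 + \frac{1}{-20927 + 9783} = -7 + \frac{1}{-11144} = -7 - \frac{1}{11144} = - \frac{78009}{11144} \approx -7.0001$)
$\left(T{\left(11 \right)} - 12701\right) + A = \left(\left(-44\right) 11 - 12701\right) - \frac{78009}{11144} = \left(-484 - 12701\right) - \frac{78009}{11144} = -13185 - \frac{78009}{11144} = - \frac{147011649}{11144}$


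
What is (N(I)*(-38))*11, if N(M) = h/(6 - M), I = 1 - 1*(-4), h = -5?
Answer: 2090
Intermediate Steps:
I = 5 (I = 1 + 4 = 5)
N(M) = -5/(6 - M)
(N(I)*(-38))*11 = ((5/(-6 + 5))*(-38))*11 = ((5/(-1))*(-38))*11 = ((5*(-1))*(-38))*11 = -5*(-38)*11 = 190*11 = 2090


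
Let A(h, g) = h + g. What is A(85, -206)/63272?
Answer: -11/5752 ≈ -0.0019124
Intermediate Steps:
A(h, g) = g + h
A(85, -206)/63272 = (-206 + 85)/63272 = -121*1/63272 = -11/5752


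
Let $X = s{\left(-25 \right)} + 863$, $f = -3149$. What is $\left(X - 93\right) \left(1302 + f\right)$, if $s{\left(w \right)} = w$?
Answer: $-1376015$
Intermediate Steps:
$X = 838$ ($X = -25 + 863 = 838$)
$\left(X - 93\right) \left(1302 + f\right) = \left(838 - 93\right) \left(1302 - 3149\right) = 745 \left(-1847\right) = -1376015$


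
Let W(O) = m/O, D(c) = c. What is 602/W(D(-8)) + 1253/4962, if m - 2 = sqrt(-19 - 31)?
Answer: -7954387/44658 + 12040*I*sqrt(2)/27 ≈ -178.12 + 630.63*I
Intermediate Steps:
m = 2 + 5*I*sqrt(2) (m = 2 + sqrt(-19 - 31) = 2 + sqrt(-50) = 2 + 5*I*sqrt(2) ≈ 2.0 + 7.0711*I)
W(O) = (2 + 5*I*sqrt(2))/O
602/W(D(-8)) + 1253/4962 = 602/(((2 + 5*I*sqrt(2))/(-8))) + 1253/4962 = 602/((-(2 + 5*I*sqrt(2))/8)) + 1253*(1/4962) = 602/(-1/4 - 5*I*sqrt(2)/8) + 1253/4962 = 1253/4962 + 602/(-1/4 - 5*I*sqrt(2)/8)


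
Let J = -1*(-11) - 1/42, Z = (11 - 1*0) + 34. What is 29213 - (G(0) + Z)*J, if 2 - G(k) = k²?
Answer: 1205279/42 ≈ 28697.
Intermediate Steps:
G(k) = 2 - k²
Z = 45 (Z = (11 + 0) + 34 = 11 + 34 = 45)
J = 461/42 (J = 11 - 1*1/42 = 11 - 1/42 = 461/42 ≈ 10.976)
29213 - (G(0) + Z)*J = 29213 - ((2 - 1*0²) + 45)*461/42 = 29213 - ((2 - 1*0) + 45)*461/42 = 29213 - ((2 + 0) + 45)*461/42 = 29213 - (2 + 45)*461/42 = 29213 - 47*461/42 = 29213 - 1*21667/42 = 29213 - 21667/42 = 1205279/42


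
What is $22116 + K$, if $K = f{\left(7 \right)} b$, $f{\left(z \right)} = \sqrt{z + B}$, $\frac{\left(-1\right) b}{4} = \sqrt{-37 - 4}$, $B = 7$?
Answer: $22116 - 4 i \sqrt{574} \approx 22116.0 - 95.833 i$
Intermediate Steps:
$b = - 4 i \sqrt{41}$ ($b = - 4 \sqrt{-37 - 4} = - 4 \sqrt{-41} = - 4 i \sqrt{41} \approx - 25.612 i$)
$f{\left(z \right)} = \sqrt{7 + z}$ ($f{\left(z \right)} = \sqrt{z + 7} = \sqrt{7 + z}$)
$K = - 4 i \sqrt{574}$ ($K = \sqrt{7 + 7} \left(- 4 i \sqrt{41}\right) = \sqrt{14} \left(- 4 i \sqrt{41}\right) = - 4 i \sqrt{574} \approx - 95.833 i$)
$22116 + K = 22116 - 4 i \sqrt{574}$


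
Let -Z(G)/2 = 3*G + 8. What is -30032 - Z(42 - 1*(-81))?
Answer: -29278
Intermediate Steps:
Z(G) = -16 - 6*G (Z(G) = -2*(3*G + 8) = -2*(8 + 3*G) = -16 - 6*G)
-30032 - Z(42 - 1*(-81)) = -30032 - (-16 - 6*(42 - 1*(-81))) = -30032 - (-16 - 6*(42 + 81)) = -30032 - (-16 - 6*123) = -30032 - (-16 - 738) = -30032 - 1*(-754) = -30032 + 754 = -29278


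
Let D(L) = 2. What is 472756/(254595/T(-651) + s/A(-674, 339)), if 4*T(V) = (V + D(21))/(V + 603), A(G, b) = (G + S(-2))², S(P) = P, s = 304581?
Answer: 12746250605504/2030746198119 ≈ 6.2766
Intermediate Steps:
A(G, b) = (-2 + G)² (A(G, b) = (G - 2)² = (-2 + G)²)
T(V) = (2 + V)/(4*(603 + V)) (T(V) = ((V + 2)/(V + 603))/4 = ((2 + V)/(603 + V))/4 = (2 + V)/(4*(603 + V)))
472756/(254595/T(-651) + s/A(-674, 339)) = 472756/(254595/(((2 - 651)/(4*(603 - 651)))) + 304581/((-2 - 674)²)) = 472756/(254595/(((¼)*(-649)/(-48))) + 304581/((-676)²)) = 472756/(254595/(((¼)*(-1/48)*(-649))) + 304581/456976) = 472756/(254595/(649/192) + 304581*(1/456976)) = 472756/(254595*(192/649) + 304581/456976) = 472756/(4443840/59 + 304581/456976) = 472756/(2030746198119/26961584) = 472756*(26961584/2030746198119) = 12746250605504/2030746198119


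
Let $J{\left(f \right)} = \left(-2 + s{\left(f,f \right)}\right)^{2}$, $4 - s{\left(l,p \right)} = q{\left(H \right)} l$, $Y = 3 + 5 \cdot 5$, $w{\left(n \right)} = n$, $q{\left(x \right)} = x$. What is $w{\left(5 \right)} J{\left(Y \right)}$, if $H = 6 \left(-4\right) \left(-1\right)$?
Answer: $2244500$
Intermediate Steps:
$H = 24$ ($H = \left(-24\right) \left(-1\right) = 24$)
$Y = 28$ ($Y = 3 + 25 = 28$)
$s{\left(l,p \right)} = 4 - 24 l$
$J{\left(f \right)} = \left(2 - 24 f\right)^{2}$ ($J{\left(f \right)} = \left(-2 - \left(-4 + 24 f\right)\right)^{2} = \left(2 - 24 f\right)^{2}$)
$w{\left(5 \right)} J{\left(Y \right)} = 5 \cdot 4 \left(-1 + 12 \cdot 28\right)^{2} = 5 \cdot 4 \left(-1 + 336\right)^{2} = 5 \cdot 4 \cdot 335^{2} = 5 \cdot 4 \cdot 112225 = 5 \cdot 448900 = 2244500$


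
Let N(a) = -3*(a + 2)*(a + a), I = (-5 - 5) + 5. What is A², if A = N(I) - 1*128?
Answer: 47524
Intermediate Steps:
I = -5 (I = -10 + 5 = -5)
N(a) = -6*a*(2 + a) (N(a) = -3*(2 + a)*2*a = -6*a*(2 + a))
A = -218 (A = -6*(-5)*(2 - 5) - 1*128 = -6*(-5)*(-3) - 128 = -90 - 128 = -218)
A² = (-218)² = 47524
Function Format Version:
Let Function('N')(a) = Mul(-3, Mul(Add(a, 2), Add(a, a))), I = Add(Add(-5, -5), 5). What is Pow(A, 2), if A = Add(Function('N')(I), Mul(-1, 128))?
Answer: 47524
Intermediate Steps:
I = -5 (I = Add(-10, 5) = -5)
Function('N')(a) = Mul(-6, a, Add(2, a)) (Function('N')(a) = Mul(-3, Mul(Add(2, a), Mul(2, a))) = Mul(-3, Mul(2, a, Add(2, a))) = Mul(-6, a, Add(2, a)))
A = -218 (A = Add(Mul(-6, -5, Add(2, -5)), Mul(-1, 128)) = Add(Mul(-6, -5, -3), -128) = Add(-90, -128) = -218)
Pow(A, 2) = Pow(-218, 2) = 47524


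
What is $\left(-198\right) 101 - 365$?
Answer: $-20363$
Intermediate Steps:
$\left(-198\right) 101 - 365 = -19998 - 365 = -20363$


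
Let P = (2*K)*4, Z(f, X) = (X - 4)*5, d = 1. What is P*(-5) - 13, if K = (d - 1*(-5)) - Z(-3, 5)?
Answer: -53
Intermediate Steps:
Z(f, X) = -20 + 5*X (Z(f, X) = (-4 + X)*5 = -20 + 5*X)
K = 1 (K = (1 - 1*(-5)) - (-20 + 5*5) = (1 + 5) - (-20 + 25) = 6 - 1*5 = 6 - 5 = 1)
P = 8 (P = (2*1)*4 = 2*4 = 8)
P*(-5) - 13 = 8*(-5) - 13 = -40 - 13 = -53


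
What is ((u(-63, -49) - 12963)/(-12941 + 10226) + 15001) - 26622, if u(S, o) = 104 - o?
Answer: -2102547/181 ≈ -11616.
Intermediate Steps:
((u(-63, -49) - 12963)/(-12941 + 10226) + 15001) - 26622 = (((104 - 1*(-49)) - 12963)/(-12941 + 10226) + 15001) - 26622 = (((104 + 49) - 12963)/(-2715) + 15001) - 26622 = ((153 - 12963)*(-1/2715) + 15001) - 26622 = (-12810*(-1/2715) + 15001) - 26622 = (854/181 + 15001) - 26622 = 2716035/181 - 26622 = -2102547/181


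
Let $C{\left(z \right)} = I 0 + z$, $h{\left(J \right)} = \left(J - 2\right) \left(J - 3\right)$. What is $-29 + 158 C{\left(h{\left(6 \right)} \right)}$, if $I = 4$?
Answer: $1867$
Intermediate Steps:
$h{\left(J \right)} = \left(-3 + J\right) \left(-2 + J\right)$ ($h{\left(J \right)} = \left(-2 + J\right) \left(-3 + J\right) = \left(-3 + J\right) \left(-2 + J\right)$)
$C{\left(z \right)} = z$ ($C{\left(z \right)} = 4 \cdot 0 + z = 0 + z = z$)
$-29 + 158 C{\left(h{\left(6 \right)} \right)} = -29 + 158 \left(6 + 6^{2} - 30\right) = -29 + 158 \left(6 + 36 - 30\right) = -29 + 158 \cdot 12 = -29 + 1896 = 1867$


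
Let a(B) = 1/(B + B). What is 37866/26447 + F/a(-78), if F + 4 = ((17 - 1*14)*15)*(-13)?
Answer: 2430094014/26447 ≈ 91885.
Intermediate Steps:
a(B) = 1/(2*B)
F = -589 (F = -4 + ((17 - 1*14)*15)*(-13) = -4 + ((17 - 14)*15)*(-13) = -4 + (3*15)*(-13) = -4 + 45*(-13) = -4 - 585 = -589)
37866/26447 + F/a(-78) = 37866/26447 - 589/((½)/(-78)) = 37866*(1/26447) - 589/((½)*(-1/78)) = 37866/26447 - 589/(-1/156) = 37866/26447 - 589*(-156) = 37866/26447 + 91884 = 2430094014/26447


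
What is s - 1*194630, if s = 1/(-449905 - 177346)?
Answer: -122081862131/627251 ≈ -1.9463e+5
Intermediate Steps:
s = -1/627251 (s = 1/(-627251) = -1/627251 ≈ -1.5943e-6)
s - 1*194630 = -1/627251 - 1*194630 = -1/627251 - 194630 = -122081862131/627251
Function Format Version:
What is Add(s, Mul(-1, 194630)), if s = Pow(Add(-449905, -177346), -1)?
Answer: Rational(-122081862131, 627251) ≈ -1.9463e+5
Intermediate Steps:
s = Rational(-1, 627251) (s = Pow(-627251, -1) = Rational(-1, 627251) ≈ -1.5943e-6)
Add(s, Mul(-1, 194630)) = Add(Rational(-1, 627251), Mul(-1, 194630)) = Add(Rational(-1, 627251), -194630) = Rational(-122081862131, 627251)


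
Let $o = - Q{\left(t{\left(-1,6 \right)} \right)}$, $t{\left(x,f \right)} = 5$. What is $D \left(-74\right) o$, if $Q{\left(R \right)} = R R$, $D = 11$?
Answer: $20350$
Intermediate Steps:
$Q{\left(R \right)} = R^{2}$
$o = -25$ ($o = - 5^{2} = \left(-1\right) 25 = -25$)
$D \left(-74\right) o = 11 \left(-74\right) \left(-25\right) = \left(-814\right) \left(-25\right) = 20350$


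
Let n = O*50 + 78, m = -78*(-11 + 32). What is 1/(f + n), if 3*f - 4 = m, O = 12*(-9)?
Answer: -3/17600 ≈ -0.00017045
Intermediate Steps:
O = -108
m = -1638 (m = -78*21 = -1638)
n = -5322 (n = -108*50 + 78 = -5400 + 78 = -5322)
f = -1634/3 (f = 4/3 + (⅓)*(-1638) = 4/3 - 546 = -1634/3 ≈ -544.67)
1/(f + n) = 1/(-1634/3 - 5322) = 1/(-17600/3) = -3/17600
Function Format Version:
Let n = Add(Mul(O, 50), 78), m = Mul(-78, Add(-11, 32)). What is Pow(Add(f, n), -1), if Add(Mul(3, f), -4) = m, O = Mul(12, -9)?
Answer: Rational(-3, 17600) ≈ -0.00017045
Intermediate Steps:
O = -108
m = -1638 (m = Mul(-78, 21) = -1638)
n = -5322 (n = Add(Mul(-108, 50), 78) = Add(-5400, 78) = -5322)
f = Rational(-1634, 3) (f = Add(Rational(4, 3), Mul(Rational(1, 3), -1638)) = Add(Rational(4, 3), -546) = Rational(-1634, 3) ≈ -544.67)
Pow(Add(f, n), -1) = Pow(Add(Rational(-1634, 3), -5322), -1) = Pow(Rational(-17600, 3), -1) = Rational(-3, 17600)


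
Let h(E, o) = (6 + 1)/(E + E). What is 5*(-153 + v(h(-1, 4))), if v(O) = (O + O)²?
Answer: -520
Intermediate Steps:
h(E, o) = 7/(2*E) (h(E, o) = 7/((2*E)) = 7*(1/(2*E)) = 7/(2*E))
v(O) = 4*O² (v(O) = (2*O)² = 4*O²)
5*(-153 + v(h(-1, 4))) = 5*(-153 + 4*((7/2)/(-1))²) = 5*(-153 + 4*((7/2)*(-1))²) = 5*(-153 + 4*(-7/2)²) = 5*(-153 + 4*(49/4)) = 5*(-153 + 49) = 5*(-104) = -520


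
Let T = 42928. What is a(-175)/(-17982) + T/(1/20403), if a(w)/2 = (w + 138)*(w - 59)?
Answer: 23648219542/27 ≈ 8.7586e+8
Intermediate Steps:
a(w) = 2*(-59 + w)*(138 + w) (a(w) = 2*((w + 138)*(w - 59)) = 2*((138 + w)*(-59 + w)) = 2*((-59 + w)*(138 + w)) = 2*(-59 + w)*(138 + w))
a(-175)/(-17982) + T/(1/20403) = (-16284 + 2*(-175)**2 + 158*(-175))/(-17982) + 42928/(1/20403) = (-16284 + 2*30625 - 27650)*(-1/17982) + 42928/(1/20403) = (-16284 + 61250 - 27650)*(-1/17982) + 42928*20403 = 17316*(-1/17982) + 875859984 = -26/27 + 875859984 = 23648219542/27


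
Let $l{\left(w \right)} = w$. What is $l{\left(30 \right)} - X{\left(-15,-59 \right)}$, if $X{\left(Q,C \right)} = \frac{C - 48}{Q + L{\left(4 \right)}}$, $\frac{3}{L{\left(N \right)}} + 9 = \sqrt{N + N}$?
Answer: $\frac{66211}{2874} + \frac{107 \sqrt{2}}{2874} \approx 23.091$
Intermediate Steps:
$L{\left(N \right)} = \frac{3}{-9 + \sqrt{2} \sqrt{N}}$ ($L{\left(N \right)} = \frac{3}{-9 + \sqrt{N + N}} = \frac{3}{-9 + \sqrt{2 N}} = \frac{3}{-9 + \sqrt{2} \sqrt{N}}$)
$X{\left(Q,C \right)} = \frac{-48 + C}{Q + \frac{3}{-9 + 2 \sqrt{2}}}$ ($X{\left(Q,C \right)} = \frac{C - 48}{Q + \frac{3}{-9 + \sqrt{2} \sqrt{4}}} = \frac{-48 + C}{Q + \frac{3}{-9 + \sqrt{2} \cdot 2}} = \frac{-48 + C}{Q + \frac{3}{-9 + 2 \sqrt{2}}}$)
$l{\left(30 \right)} - X{\left(-15,-59 \right)} = 30 - \frac{\left(-48 - 59\right) \left(9 - 2 \sqrt{2}\right)}{-3 - 15 \left(9 - 2 \sqrt{2}\right)} = 30 - \frac{1}{-3 - \left(135 - 30 \sqrt{2}\right)} \left(-107\right) \left(9 - 2 \sqrt{2}\right) = 30 - \frac{1}{-138 + 30 \sqrt{2}} \left(-107\right) \left(9 - 2 \sqrt{2}\right) = 30 - - \frac{107 \left(9 - 2 \sqrt{2}\right)}{-138 + 30 \sqrt{2}} = 30 + \frac{107 \left(9 - 2 \sqrt{2}\right)}{-138 + 30 \sqrt{2}}$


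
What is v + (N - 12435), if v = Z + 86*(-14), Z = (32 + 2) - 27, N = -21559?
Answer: -35191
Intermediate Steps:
Z = 7 (Z = 34 - 27 = 7)
v = -1197 (v = 7 + 86*(-14) = 7 - 1204 = -1197)
v + (N - 12435) = -1197 + (-21559 - 12435) = -1197 - 33994 = -35191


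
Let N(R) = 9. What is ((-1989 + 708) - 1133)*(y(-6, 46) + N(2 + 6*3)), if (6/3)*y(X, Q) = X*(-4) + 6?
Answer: -57936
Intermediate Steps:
y(X, Q) = 3 - 2*X (y(X, Q) = (X*(-4) + 6)/2 = (-4*X + 6)/2 = (6 - 4*X)/2 = 3 - 2*X)
((-1989 + 708) - 1133)*(y(-6, 46) + N(2 + 6*3)) = ((-1989 + 708) - 1133)*((3 - 2*(-6)) + 9) = (-1281 - 1133)*((3 + 12) + 9) = -2414*(15 + 9) = -2414*24 = -57936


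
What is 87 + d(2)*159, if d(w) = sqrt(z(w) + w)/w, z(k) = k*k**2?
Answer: 87 + 159*sqrt(10)/2 ≈ 338.40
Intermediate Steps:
z(k) = k**3
d(w) = sqrt(w + w**3)/w (d(w) = sqrt(w**3 + w)/w = sqrt(w + w**3)/w)
87 + d(2)*159 = 87 + (sqrt(2 + 2**3)/2)*159 = 87 + (sqrt(2 + 8)/2)*159 = 87 + (sqrt(10)/2)*159 = 87 + 159*sqrt(10)/2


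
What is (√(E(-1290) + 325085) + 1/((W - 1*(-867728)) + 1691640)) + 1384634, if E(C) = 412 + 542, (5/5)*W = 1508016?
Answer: 5631838177457/4067384 + √326039 ≈ 1.3852e+6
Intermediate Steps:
W = 1508016
E(C) = 954
(√(E(-1290) + 325085) + 1/((W - 1*(-867728)) + 1691640)) + 1384634 = (√(954 + 325085) + 1/((1508016 - 1*(-867728)) + 1691640)) + 1384634 = (√326039 + 1/((1508016 + 867728) + 1691640)) + 1384634 = (√326039 + 1/(2375744 + 1691640)) + 1384634 = (√326039 + 1/4067384) + 1384634 = (1/4067384 + √326039) + 1384634 = 5631838177457/4067384 + √326039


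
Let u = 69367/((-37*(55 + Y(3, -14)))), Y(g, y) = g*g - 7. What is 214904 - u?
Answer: 453301903/2109 ≈ 2.1494e+5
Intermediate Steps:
Y(g, y) = -7 + g**2 (Y(g, y) = g**2 - 7 = -7 + g**2)
u = -69367/2109 (u = 69367/((-37*(55 + (-7 + 3**2)))) = 69367/((-37*(55 + (-7 + 9)))) = 69367/((-37*(55 + 2))) = 69367/((-37*57)) = 69367/(-2109) = 69367*(-1/2109) = -69367/2109 ≈ -32.891)
214904 - u = 214904 - 1*(-69367/2109) = 214904 + 69367/2109 = 453301903/2109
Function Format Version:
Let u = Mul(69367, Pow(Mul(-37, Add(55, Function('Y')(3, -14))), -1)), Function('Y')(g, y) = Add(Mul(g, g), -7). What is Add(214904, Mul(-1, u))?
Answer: Rational(453301903, 2109) ≈ 2.1494e+5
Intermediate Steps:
Function('Y')(g, y) = Add(-7, Pow(g, 2)) (Function('Y')(g, y) = Add(Pow(g, 2), -7) = Add(-7, Pow(g, 2)))
u = Rational(-69367, 2109) (u = Mul(69367, Pow(Mul(-37, Add(55, Add(-7, Pow(3, 2)))), -1)) = Mul(69367, Pow(Mul(-37, Add(55, Add(-7, 9))), -1)) = Mul(69367, Pow(Mul(-37, Add(55, 2)), -1)) = Mul(69367, Pow(Mul(-37, 57), -1)) = Mul(69367, Pow(-2109, -1)) = Mul(69367, Rational(-1, 2109)) = Rational(-69367, 2109) ≈ -32.891)
Add(214904, Mul(-1, u)) = Add(214904, Mul(-1, Rational(-69367, 2109))) = Add(214904, Rational(69367, 2109)) = Rational(453301903, 2109)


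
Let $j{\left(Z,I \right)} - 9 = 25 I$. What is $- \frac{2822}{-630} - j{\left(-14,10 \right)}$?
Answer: $- \frac{80174}{315} \approx -254.52$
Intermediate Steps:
$j{\left(Z,I \right)} = 9 + 25 I$
$- \frac{2822}{-630} - j{\left(-14,10 \right)} = - \frac{2822}{-630} - \left(9 + 25 \cdot 10\right) = \left(-2822\right) \left(- \frac{1}{630}\right) - \left(9 + 250\right) = \frac{1411}{315} - 259 = - \frac{80174}{315}$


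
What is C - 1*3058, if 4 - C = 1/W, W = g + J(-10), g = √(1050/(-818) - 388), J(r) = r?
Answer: -611153228/200117 + I*√65119753/200117 ≈ -3054.0 + 0.040325*I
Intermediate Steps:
g = I*√65119753/409 (g = √(1050*(-1/818) - 388) = √(-525/409 - 388) = √(-159217/409) = I*√65119753/409 ≈ 19.73*I)
W = -10 + I*√65119753/409 (W = I*√65119753/409 - 10 = -10 + I*√65119753/409 ≈ -10.0 + 19.73*I)
C = 4 - 1/(-10 + I*√65119753/409) ≈ 4.0204 + 0.040325*I
C - 1*3058 = (804558/200117 + I*√65119753/200117) - 1*3058 = (804558/200117 + I*√65119753/200117) - 3058 = -611153228/200117 + I*√65119753/200117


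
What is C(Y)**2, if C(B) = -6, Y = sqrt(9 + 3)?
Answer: 36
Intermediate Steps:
Y = 2*sqrt(3) (Y = sqrt(12) = 2*sqrt(3) ≈ 3.4641)
C(Y)**2 = (-6)**2 = 36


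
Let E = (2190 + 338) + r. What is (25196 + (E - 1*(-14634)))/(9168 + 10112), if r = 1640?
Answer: 21999/9640 ≈ 2.2821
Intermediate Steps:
E = 4168 (E = (2190 + 338) + 1640 = 2528 + 1640 = 4168)
(25196 + (E - 1*(-14634)))/(9168 + 10112) = (25196 + (4168 - 1*(-14634)))/(9168 + 10112) = (25196 + (4168 + 14634))/19280 = (25196 + 18802)*(1/19280) = 43998*(1/19280) = 21999/9640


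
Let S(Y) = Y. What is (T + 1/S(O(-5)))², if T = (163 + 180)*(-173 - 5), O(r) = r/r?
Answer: 3727468809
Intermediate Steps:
O(r) = 1
T = -61054 (T = 343*(-178) = -61054)
(T + 1/S(O(-5)))² = (-61054 + 1/1)² = (-61054 + 1)² = (-61053)² = 3727468809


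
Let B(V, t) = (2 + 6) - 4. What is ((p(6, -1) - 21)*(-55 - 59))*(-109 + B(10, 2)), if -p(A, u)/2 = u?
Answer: -227430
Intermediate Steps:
B(V, t) = 4 (B(V, t) = 8 - 4 = 4)
p(A, u) = -2*u
((p(6, -1) - 21)*(-55 - 59))*(-109 + B(10, 2)) = ((-2*(-1) - 21)*(-55 - 59))*(-109 + 4) = ((2 - 21)*(-114))*(-105) = -19*(-114)*(-105) = 2166*(-105) = -227430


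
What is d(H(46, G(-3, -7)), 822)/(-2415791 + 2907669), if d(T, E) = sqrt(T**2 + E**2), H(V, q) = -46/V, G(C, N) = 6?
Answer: sqrt(675685)/491878 ≈ 0.0016711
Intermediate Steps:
d(T, E) = sqrt(E**2 + T**2)
d(H(46, G(-3, -7)), 822)/(-2415791 + 2907669) = sqrt(822**2 + (-46/46)**2)/(-2415791 + 2907669) = sqrt(675684 + (-46*1/46)**2)/491878 = sqrt(675684 + (-1)**2)*(1/491878) = sqrt(675684 + 1)*(1/491878) = sqrt(675685)*(1/491878) = sqrt(675685)/491878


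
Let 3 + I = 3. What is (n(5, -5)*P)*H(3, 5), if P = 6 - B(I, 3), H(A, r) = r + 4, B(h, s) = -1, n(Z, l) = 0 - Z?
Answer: -315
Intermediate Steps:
I = 0 (I = -3 + 3 = 0)
n(Z, l) = -Z
H(A, r) = 4 + r
P = 7 (P = 6 - 1*(-1) = 6 + 1 = 7)
(n(5, -5)*P)*H(3, 5) = (-1*5*7)*(4 + 5) = -5*7*9 = -35*9 = -315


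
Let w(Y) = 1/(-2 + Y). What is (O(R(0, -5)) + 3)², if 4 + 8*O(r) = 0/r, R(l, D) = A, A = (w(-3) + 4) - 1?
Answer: 25/4 ≈ 6.2500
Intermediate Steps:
A = 14/5 (A = (1/(-2 - 3) + 4) - 1 = (1/(-5) + 4) - 1 = (-⅕ + 4) - 1 = 19/5 - 1 = 14/5 ≈ 2.8000)
R(l, D) = 14/5
O(r) = -½ (O(r) = -½ + (0/r)/8 = -½ + (⅛)*0 = -½ + 0 = -½)
(O(R(0, -5)) + 3)² = (-½ + 3)² = (5/2)² = 25/4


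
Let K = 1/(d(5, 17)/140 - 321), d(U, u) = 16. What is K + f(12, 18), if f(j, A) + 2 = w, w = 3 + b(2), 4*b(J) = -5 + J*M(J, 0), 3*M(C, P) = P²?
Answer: -11371/44924 ≈ -0.25312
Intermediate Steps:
M(C, P) = P²/3
b(J) = -5/4 (b(J) = (-5 + J*((⅓)*0²))/4 = (-5 + J*((⅓)*0))/4 = (-5 + J*0)/4 = (-5 + 0)/4 = (¼)*(-5) = -5/4)
w = 7/4 (w = 3 - 5/4 = 7/4 ≈ 1.7500)
f(j, A) = -¼ (f(j, A) = -2 + 7/4 = -¼)
K = -35/11231 (K = 1/(16/140 - 321) = 1/(16*(1/140) - 321) = 1/(4/35 - 321) = 1/(-11231/35) = -35/11231 ≈ -0.0031164)
K + f(12, 18) = -35/11231 - ¼ = -11371/44924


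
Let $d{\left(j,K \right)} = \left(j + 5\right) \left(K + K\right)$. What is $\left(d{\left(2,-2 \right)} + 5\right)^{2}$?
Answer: $529$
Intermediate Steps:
$d{\left(j,K \right)} = 2 K \left(5 + j\right)$ ($d{\left(j,K \right)} = \left(5 + j\right) 2 K = 2 K \left(5 + j\right)$)
$\left(d{\left(2,-2 \right)} + 5\right)^{2} = \left(2 \left(-2\right) \left(5 + 2\right) + 5\right)^{2} = \left(2 \left(-2\right) 7 + 5\right)^{2} = \left(-28 + 5\right)^{2} = \left(-23\right)^{2} = 529$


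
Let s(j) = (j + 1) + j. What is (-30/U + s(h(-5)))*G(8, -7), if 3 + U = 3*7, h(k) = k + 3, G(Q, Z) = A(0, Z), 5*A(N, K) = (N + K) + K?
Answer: 196/15 ≈ 13.067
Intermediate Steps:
A(N, K) = N/5 + 2*K/5 (A(N, K) = ((N + K) + K)/5 = ((K + N) + K)/5 = (N + 2*K)/5 = N/5 + 2*K/5)
G(Q, Z) = 2*Z/5 (G(Q, Z) = (1/5)*0 + 2*Z/5 = 0 + 2*Z/5 = 2*Z/5)
h(k) = 3 + k
U = 18 (U = -3 + 3*7 = -3 + 21 = 18)
s(j) = 1 + 2*j (s(j) = (1 + j) + j = 1 + 2*j)
(-30/U + s(h(-5)))*G(8, -7) = (-30/18 + (1 + 2*(3 - 5)))*((2/5)*(-7)) = (-30*1/18 + (1 + 2*(-2)))*(-14/5) = (-5/3 + (1 - 4))*(-14/5) = (-5/3 - 3)*(-14/5) = -14/3*(-14/5) = 196/15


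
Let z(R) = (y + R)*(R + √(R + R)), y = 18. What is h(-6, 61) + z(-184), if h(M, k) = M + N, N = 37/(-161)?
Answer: 4916581/161 - 664*I*√23 ≈ 30538.0 - 3184.4*I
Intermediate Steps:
N = -37/161 (N = 37*(-1/161) = -37/161 ≈ -0.22981)
z(R) = (18 + R)*(R + √2*√R) (z(R) = (18 + R)*(R + √(R + R)) = (18 + R)*(R + √(2*R)) = (18 + R)*(R + √2*√R))
h(M, k) = -37/161 + M (h(M, k) = M - 37/161 = -37/161 + M)
h(-6, 61) + z(-184) = (-37/161 - 6) + ((-184)² + 18*(-184) + √2*(-184)^(3/2) + 18*√2*√(-184)) = -1003/161 + (33856 - 3312 + √2*(-368*I*√46) + 18*√2*(2*I*√46)) = -1003/161 + (33856 - 3312 - 736*I*√23 + 72*I*√23) = -1003/161 + (30544 - 664*I*√23) = 4916581/161 - 664*I*√23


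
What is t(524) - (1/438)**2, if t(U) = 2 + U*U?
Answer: 52676141831/191844 ≈ 2.7458e+5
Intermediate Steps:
t(U) = 2 + U**2
t(524) - (1/438)**2 = (2 + 524**2) - (1/438)**2 = (2 + 274576) - (1/438)**2 = 274578 - 1*1/191844 = 274578 - 1/191844 = 52676141831/191844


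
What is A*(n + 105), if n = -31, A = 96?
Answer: 7104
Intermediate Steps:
A*(n + 105) = 96*(-31 + 105) = 96*74 = 7104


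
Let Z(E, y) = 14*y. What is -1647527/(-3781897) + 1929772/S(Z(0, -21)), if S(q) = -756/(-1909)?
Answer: 497580822042406/102111219 ≈ 4.8729e+6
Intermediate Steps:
S(q) = 756/1909 (S(q) = -756*(-1/1909) = 756/1909)
-1647527/(-3781897) + 1929772/S(Z(0, -21)) = -1647527/(-3781897) + 1929772/(756/1909) = -1647527*(-1/3781897) + 1929772*(1909/756) = 235361/540271 + 920983687/189 = 497580822042406/102111219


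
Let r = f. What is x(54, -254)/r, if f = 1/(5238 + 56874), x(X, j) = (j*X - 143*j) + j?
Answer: 1388327424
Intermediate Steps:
x(X, j) = -142*j + X*j (x(X, j) = (X*j - 143*j) + j = (-143*j + X*j) + j = -142*j + X*j)
f = 1/62112 ≈ 1.6100e-5
r = 1/62112 ≈ 1.6100e-5
x(54, -254)/r = (-254*(-142 + 54))/(1/62112) = -254*(-88)*62112 = 22352*62112 = 1388327424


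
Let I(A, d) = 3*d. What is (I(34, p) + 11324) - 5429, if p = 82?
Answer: 6141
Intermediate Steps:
(I(34, p) + 11324) - 5429 = (3*82 + 11324) - 5429 = (246 + 11324) - 5429 = 11570 - 5429 = 6141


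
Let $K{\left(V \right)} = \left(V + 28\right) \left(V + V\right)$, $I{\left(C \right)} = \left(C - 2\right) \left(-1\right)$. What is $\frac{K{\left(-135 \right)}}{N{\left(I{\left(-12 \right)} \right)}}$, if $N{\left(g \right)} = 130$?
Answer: $\frac{2889}{13} \approx 222.23$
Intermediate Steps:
$I{\left(C \right)} = 2 - C$ ($I{\left(C \right)} = \left(-2 + C\right) \left(-1\right) = 2 - C$)
$K{\left(V \right)} = 2 V \left(28 + V\right)$ ($K{\left(V \right)} = \left(28 + V\right) 2 V = 2 V \left(28 + V\right)$)
$\frac{K{\left(-135 \right)}}{N{\left(I{\left(-12 \right)} \right)}} = \frac{2 \left(-135\right) \left(28 - 135\right)}{130} = 2 \left(-135\right) \left(-107\right) \frac{1}{130} = 28890 \cdot \frac{1}{130} = \frac{2889}{13}$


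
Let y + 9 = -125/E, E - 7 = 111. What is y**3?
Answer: -1672446203/1643032 ≈ -1017.9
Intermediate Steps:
E = 118 (E = 7 + 111 = 118)
y = -1187/118 (y = -9 - 125/118 = -1187/118 ≈ -10.059)
y**3 = (-1187/118)**3 = -1672446203/1643032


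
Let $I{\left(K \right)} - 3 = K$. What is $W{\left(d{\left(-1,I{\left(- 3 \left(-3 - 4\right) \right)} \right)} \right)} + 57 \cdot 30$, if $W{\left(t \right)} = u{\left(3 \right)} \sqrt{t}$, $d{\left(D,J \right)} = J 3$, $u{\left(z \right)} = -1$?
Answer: $1710 - 6 \sqrt{2} \approx 1701.5$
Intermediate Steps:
$I{\left(K \right)} = 3 + K$
$d{\left(D,J \right)} = 3 J$
$W{\left(t \right)} = - \sqrt{t}$
$W{\left(d{\left(-1,I{\left(- 3 \left(-3 - 4\right) \right)} \right)} \right)} + 57 \cdot 30 = - \sqrt{3 \left(3 - 3 \left(-3 - 4\right)\right)} + 57 \cdot 30 = - \sqrt{3 \left(3 - -21\right)} + 1710 = - \sqrt{3 \left(3 + 21\right)} + 1710 = - \sqrt{3 \cdot 24} + 1710 = - \sqrt{72} + 1710 = - 6 \sqrt{2} + 1710 = 1710 - 6 \sqrt{2}$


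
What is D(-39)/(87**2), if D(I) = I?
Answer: -13/2523 ≈ -0.0051526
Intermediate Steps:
D(-39)/(87**2) = -39/(87**2) = -39/7569 = -39*1/7569 = -13/2523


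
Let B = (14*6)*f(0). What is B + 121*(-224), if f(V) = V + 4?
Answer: -26768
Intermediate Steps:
f(V) = 4 + V
B = 336 (B = (14*6)*(4 + 0) = 84*4 = 336)
B + 121*(-224) = 336 + 121*(-224) = 336 - 27104 = -26768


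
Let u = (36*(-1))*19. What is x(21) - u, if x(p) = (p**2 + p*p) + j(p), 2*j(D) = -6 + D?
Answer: 3147/2 ≈ 1573.5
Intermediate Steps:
j(D) = -3 + D/2 (j(D) = (-6 + D)/2 = -3 + D/2)
x(p) = -3 + p/2 + 2*p**2 (x(p) = (p**2 + p*p) + (-3 + p/2) = (p**2 + p**2) + (-3 + p/2) = 2*p**2 + (-3 + p/2) = -3 + p/2 + 2*p**2)
u = -684 (u = -36*19 = -684)
x(21) - u = (-3 + (1/2)*21 + 2*21**2) - 1*(-684) = (-3 + 21/2 + 2*441) + 684 = (-3 + 21/2 + 882) + 684 = 1779/2 + 684 = 3147/2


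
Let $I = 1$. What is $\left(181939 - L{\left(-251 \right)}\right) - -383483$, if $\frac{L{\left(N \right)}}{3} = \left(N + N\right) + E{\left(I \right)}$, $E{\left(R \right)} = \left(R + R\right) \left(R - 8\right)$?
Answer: $566970$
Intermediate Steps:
$E{\left(R \right)} = 2 R \left(-8 + R\right)$
$L{\left(N \right)} = -42 + 6 N$ ($L{\left(N \right)} = 3 \left(\left(N + N\right) + 2 \cdot 1 \left(-8 + 1\right)\right) = 3 \left(2 N + 2 \cdot 1 \left(-7\right)\right) = 3 \left(2 N - 14\right) = 3 \left(-14 + 2 N\right) = -42 + 6 N$)
$\left(181939 - L{\left(-251 \right)}\right) - -383483 = \left(181939 - \left(-42 + 6 \left(-251\right)\right)\right) - -383483 = \left(181939 - \left(-42 - 1506\right)\right) + 383483 = \left(181939 - -1548\right) + 383483 = \left(181939 + 1548\right) + 383483 = 183487 + 383483 = 566970$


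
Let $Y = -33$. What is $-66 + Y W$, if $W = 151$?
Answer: $-5049$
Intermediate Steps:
$-66 + Y W = -66 - 4983 = -5049$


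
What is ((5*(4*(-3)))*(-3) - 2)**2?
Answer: 31684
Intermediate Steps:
((5*(4*(-3)))*(-3) - 2)**2 = ((5*(-12))*(-3) - 2)**2 = (-60*(-3) - 2)**2 = (180 - 2)**2 = 178**2 = 31684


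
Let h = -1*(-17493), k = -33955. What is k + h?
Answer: -16462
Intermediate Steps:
h = 17493
k + h = -33955 + 17493 = -16462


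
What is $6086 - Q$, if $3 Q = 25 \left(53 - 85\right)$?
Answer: $\frac{19058}{3} \approx 6352.7$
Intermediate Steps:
$Q = - \frac{800}{3}$ ($Q = \frac{25 \left(53 - 85\right)}{3} = \frac{25 \left(-32\right)}{3} = \frac{1}{3} \left(-800\right) = - \frac{800}{3} \approx -266.67$)
$6086 - Q = 6086 - - \frac{800}{3} = 6086 + \frac{800}{3} = \frac{19058}{3}$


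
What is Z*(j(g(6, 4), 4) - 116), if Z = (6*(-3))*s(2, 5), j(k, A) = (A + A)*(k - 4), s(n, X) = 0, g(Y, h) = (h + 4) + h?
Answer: 0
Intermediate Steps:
g(Y, h) = 4 + 2*h (g(Y, h) = (4 + h) + h = 4 + 2*h)
j(k, A) = 2*A*(-4 + k) (j(k, A) = (2*A)*(-4 + k) = 2*A*(-4 + k))
Z = 0 (Z = (6*(-3))*0 = -18*0 = 0)
Z*(j(g(6, 4), 4) - 116) = 0*(2*4*(-4 + (4 + 2*4)) - 116) = 0*(2*4*(-4 + (4 + 8)) - 116) = 0*(2*4*(-4 + 12) - 116) = 0*(2*4*8 - 116) = 0*(64 - 116) = 0*(-52) = 0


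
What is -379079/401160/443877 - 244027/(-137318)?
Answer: 21726392932768759/12225812712293880 ≈ 1.7771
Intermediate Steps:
-379079/401160/443877 - 244027/(-137318) = -379079*1/401160*(1/443877) - 244027*(-1/137318) = -379079/401160*1/443877 + 244027/137318 = -379079/178065697320 + 244027/137318 = 21726392932768759/12225812712293880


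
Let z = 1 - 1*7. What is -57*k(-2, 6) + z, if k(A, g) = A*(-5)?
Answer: -576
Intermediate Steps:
k(A, g) = -5*A
z = -6 (z = 1 - 7 = -6)
-57*k(-2, 6) + z = -(-285)*(-2) - 6 = -57*10 - 6 = -570 - 6 = -576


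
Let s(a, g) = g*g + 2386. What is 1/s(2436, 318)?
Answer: 1/103510 ≈ 9.6609e-6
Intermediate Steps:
s(a, g) = 2386 + g² (s(a, g) = g² + 2386 = 2386 + g²)
1/s(2436, 318) = 1/(2386 + 318²) = 1/(2386 + 101124) = 1/103510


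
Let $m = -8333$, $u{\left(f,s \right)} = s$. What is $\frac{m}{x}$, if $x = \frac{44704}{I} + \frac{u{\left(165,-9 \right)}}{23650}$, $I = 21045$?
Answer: $- \frac{829490569050}{211412039} \approx -3923.6$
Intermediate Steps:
$x = \frac{211412039}{99542850}$ ($x = \frac{44704}{21045} - \frac{9}{23650} = \frac{211412039}{99542850} \approx 2.1238$)
$\frac{m}{x} = - \frac{8333}{\frac{211412039}{99542850}} = \left(-8333\right) \frac{99542850}{211412039} = - \frac{829490569050}{211412039}$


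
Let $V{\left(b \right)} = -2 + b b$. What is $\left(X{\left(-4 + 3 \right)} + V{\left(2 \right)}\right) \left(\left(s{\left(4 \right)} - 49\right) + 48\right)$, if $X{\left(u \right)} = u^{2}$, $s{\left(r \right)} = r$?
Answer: $9$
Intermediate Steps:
$V{\left(b \right)} = -2 + b^{2}$
$\left(X{\left(-4 + 3 \right)} + V{\left(2 \right)}\right) \left(\left(s{\left(4 \right)} - 49\right) + 48\right) = \left(\left(-4 + 3\right)^{2} - \left(2 - 2^{2}\right)\right) \left(\left(4 - 49\right) + 48\right) = \left(\left(-1\right)^{2} + \left(-2 + 4\right)\right) \left(-45 + 48\right) = \left(1 + 2\right) 3 = 3 \cdot 3 = 9$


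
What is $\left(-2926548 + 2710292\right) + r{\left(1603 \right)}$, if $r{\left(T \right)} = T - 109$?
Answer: $-214762$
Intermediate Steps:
$r{\left(T \right)} = -109 + T$ ($r{\left(T \right)} = T - 109 = -109 + T$)
$\left(-2926548 + 2710292\right) + r{\left(1603 \right)} = \left(-2926548 + 2710292\right) + \left(-109 + 1603\right) = -216256 + 1494 = -214762$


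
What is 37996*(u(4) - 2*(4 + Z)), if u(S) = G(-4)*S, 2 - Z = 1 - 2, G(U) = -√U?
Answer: -531944 - 303968*I ≈ -5.3194e+5 - 3.0397e+5*I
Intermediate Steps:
Z = 3 (Z = 2 - (1 - 2) = 2 - 1*(-1) = 2 + 1 = 3)
u(S) = -2*I*S (u(S) = (-√(-4))*S = (-2*I)*S = -2*I*S)
37996*(u(4) - 2*(4 + Z)) = 37996*(-2*I*4 - 2*(4 + 3)) = 37996*(-8*I - 2*7) = 37996*(-8*I - 14) = 37996*(-14 - 8*I) = -531944 - 303968*I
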